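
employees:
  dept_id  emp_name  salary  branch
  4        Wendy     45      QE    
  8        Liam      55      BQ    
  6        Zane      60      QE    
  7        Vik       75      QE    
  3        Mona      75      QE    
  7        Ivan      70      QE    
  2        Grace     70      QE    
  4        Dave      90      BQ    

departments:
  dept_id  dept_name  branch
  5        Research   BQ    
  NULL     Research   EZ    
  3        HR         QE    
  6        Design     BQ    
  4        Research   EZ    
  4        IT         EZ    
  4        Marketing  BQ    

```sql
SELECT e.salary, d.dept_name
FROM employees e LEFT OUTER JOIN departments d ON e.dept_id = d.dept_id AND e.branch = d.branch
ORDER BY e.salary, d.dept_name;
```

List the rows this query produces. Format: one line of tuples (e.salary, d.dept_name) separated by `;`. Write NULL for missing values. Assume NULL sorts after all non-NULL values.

LEFT JOIN keeps every row from `employees`; unmatched rows get NULL for `departments`'s columns.
Matching on e.dept_id = d.dept_id AND e.branch = d.branch. A NULL in a compared column never satisfies the condition.
Matched pairs: 2; unmatched e rows kept: 6.

(45, NULL); (55, NULL); (60, NULL); (70, NULL); (70, NULL); (75, HR); (75, NULL); (90, Marketing)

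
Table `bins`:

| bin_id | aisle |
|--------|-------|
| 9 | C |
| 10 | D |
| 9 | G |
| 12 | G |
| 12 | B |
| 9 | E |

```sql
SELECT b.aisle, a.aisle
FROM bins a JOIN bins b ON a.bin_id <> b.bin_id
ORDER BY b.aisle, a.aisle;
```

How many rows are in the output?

INNER JOIN keeps only pairs where the ON condition holds.
Matching on a.bin_id <> b.bin_id.
- a row (bin_id=9): matches 3 b row(s) → 3 output row(s).
- a row (bin_id=10): matches 5 b row(s) → 5 output row(s).
- a row (bin_id=9): matches 3 b row(s) → 3 output row(s).
- a row (bin_id=12): matches 4 b row(s) → 4 output row(s).
- a row (bin_id=12): matches 4 b row(s) → 4 output row(s).
- a row (bin_id=9): matches 3 b row(s) → 3 output row(s).
Total: 22 rows.

22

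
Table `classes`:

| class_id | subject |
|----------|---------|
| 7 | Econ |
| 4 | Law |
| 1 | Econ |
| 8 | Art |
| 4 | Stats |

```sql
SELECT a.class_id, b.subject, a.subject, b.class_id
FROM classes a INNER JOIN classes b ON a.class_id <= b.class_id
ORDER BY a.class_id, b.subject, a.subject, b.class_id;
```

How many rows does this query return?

INNER JOIN keeps only pairs where the ON condition holds.
Matching on a.class_id <= b.class_id.
Matched pairs: 16.
Total: 16 rows.

16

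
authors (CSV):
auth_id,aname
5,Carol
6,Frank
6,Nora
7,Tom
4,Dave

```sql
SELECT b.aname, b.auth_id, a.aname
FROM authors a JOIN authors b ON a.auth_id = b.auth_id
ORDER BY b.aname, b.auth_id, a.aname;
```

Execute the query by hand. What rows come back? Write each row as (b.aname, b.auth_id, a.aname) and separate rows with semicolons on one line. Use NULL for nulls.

(Carol, 5, Carol); (Dave, 4, Dave); (Frank, 6, Frank); (Frank, 6, Nora); (Nora, 6, Frank); (Nora, 6, Nora); (Tom, 7, Tom)

INNER JOIN keeps only pairs where the ON condition holds.
Matching on a.auth_id = b.auth_id.
- a[0] auth_id=5 → 1 match(es) in b → 1 row(s).
- a[1] auth_id=6 → 2 match(es) in b → 2 row(s).
- a[2] auth_id=6 → 2 match(es) in b → 2 row(s).
- a[3] auth_id=7 → 1 match(es) in b → 1 row(s).
- a[4] auth_id=4 → 1 match(es) in b → 1 row(s).
After projecting and ordering:
b.aname | b.auth_id | a.aname
Carol | 5 | Carol
Dave | 4 | Dave
Frank | 6 | Frank
Frank | 6 | Nora
Nora | 6 | Frank
Nora | 6 | Nora
Tom | 7 | Tom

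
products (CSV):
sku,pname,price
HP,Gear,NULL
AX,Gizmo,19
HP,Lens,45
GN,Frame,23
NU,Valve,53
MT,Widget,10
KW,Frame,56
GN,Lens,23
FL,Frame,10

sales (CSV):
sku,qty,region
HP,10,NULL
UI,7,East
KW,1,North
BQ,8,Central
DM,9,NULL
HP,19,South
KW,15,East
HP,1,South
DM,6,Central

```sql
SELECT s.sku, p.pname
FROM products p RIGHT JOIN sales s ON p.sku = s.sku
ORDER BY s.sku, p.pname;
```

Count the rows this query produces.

RIGHT JOIN keeps every row from `sales`; unmatched rows get NULL for `products`'s columns.
Matching on p.sku = s.sku.
Matched pairs: 8; unmatched s rows kept: 4.
Total: 8 matched + 4 padded = 12 rows.

12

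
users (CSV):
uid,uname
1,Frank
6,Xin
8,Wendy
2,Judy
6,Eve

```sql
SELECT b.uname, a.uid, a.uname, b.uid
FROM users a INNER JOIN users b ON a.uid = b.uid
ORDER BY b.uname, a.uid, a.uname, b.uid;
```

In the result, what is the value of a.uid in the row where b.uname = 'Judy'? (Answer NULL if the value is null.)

INNER JOIN keeps only pairs where the ON condition holds.
Matching on a.uid = b.uid.
- uid=1: 1 matching b row(s), so 1 row(s) emitted.
- uid=6: 2 matching b row(s), so 2 row(s) emitted.
- uid=8: 1 matching b row(s), so 1 row(s) emitted.
- uid=2: 1 matching b row(s), so 1 row(s) emitted.
- uid=6: 2 matching b row(s), so 2 row(s) emitted.

2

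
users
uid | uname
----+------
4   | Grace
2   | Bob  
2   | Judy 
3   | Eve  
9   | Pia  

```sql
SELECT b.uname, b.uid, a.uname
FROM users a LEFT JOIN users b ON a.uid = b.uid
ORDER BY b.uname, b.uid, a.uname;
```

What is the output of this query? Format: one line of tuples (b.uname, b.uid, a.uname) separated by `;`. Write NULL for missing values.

(Bob, 2, Bob); (Bob, 2, Judy); (Eve, 3, Eve); (Grace, 4, Grace); (Judy, 2, Bob); (Judy, 2, Judy); (Pia, 9, Pia)

LEFT JOIN keeps every row from `users a`; unmatched rows get NULL for `users b`'s columns.
Matching on a.uid = b.uid.
Matched pairs: 7; unmatched a rows kept: 0.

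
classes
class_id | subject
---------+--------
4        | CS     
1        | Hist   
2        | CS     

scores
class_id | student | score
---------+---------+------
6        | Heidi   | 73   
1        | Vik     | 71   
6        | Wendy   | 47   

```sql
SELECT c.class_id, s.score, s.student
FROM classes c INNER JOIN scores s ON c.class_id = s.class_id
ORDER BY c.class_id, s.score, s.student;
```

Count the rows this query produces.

1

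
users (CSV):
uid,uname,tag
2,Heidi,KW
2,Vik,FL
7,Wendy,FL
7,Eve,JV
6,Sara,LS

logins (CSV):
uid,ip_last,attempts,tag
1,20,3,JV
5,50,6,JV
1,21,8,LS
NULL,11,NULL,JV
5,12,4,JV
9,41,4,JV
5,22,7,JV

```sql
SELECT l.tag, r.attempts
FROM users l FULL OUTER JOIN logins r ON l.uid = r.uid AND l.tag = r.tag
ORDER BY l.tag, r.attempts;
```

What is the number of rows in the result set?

12

FULL OUTER JOIN keeps every row from both sides; unmatched rows get NULL for the other side's columns.
Matching on l.uid = r.uid AND l.tag = r.tag. A NULL in a compared column never satisfies the condition.
- l (uid=2, tag=KW) has no partner → padded with NULL.
- l (uid=2, tag=FL) has no partner → padded with NULL.
- l (uid=7, tag=FL) has no partner → padded with NULL.
- l (uid=7, tag=JV) has no partner → padded with NULL.
- l (uid=6, tag=LS) has no partner → padded with NULL.
- plus 7 unmatched r row(s), each kept with NULL l columns.
Total: 0 matched + 12 padded = 12 rows.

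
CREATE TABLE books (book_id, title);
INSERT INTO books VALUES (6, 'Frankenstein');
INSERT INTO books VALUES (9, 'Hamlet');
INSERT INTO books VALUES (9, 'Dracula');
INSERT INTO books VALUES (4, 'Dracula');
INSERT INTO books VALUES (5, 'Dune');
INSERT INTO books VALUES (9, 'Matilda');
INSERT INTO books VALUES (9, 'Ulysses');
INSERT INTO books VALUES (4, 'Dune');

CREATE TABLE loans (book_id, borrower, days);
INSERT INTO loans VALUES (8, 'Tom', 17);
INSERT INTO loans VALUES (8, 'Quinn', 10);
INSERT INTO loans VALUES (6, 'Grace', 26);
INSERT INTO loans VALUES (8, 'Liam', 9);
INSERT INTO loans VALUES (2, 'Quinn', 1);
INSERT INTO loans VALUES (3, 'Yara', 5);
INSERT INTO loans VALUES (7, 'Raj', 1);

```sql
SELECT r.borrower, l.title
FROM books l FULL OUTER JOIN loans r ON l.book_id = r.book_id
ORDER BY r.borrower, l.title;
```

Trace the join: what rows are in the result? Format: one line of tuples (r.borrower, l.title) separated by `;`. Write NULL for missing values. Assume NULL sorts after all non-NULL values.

FULL OUTER JOIN keeps every row from both sides; unmatched rows get NULL for the other side's columns.
Matching on l.book_id = r.book_id.
Matched pairs: 1; unmatched l rows kept: 7; unmatched r rows kept: 6.

(Grace, Frankenstein); (Liam, NULL); (Quinn, NULL); (Quinn, NULL); (Raj, NULL); (Tom, NULL); (Yara, NULL); (NULL, Dracula); (NULL, Dracula); (NULL, Dune); (NULL, Dune); (NULL, Hamlet); (NULL, Matilda); (NULL, Ulysses)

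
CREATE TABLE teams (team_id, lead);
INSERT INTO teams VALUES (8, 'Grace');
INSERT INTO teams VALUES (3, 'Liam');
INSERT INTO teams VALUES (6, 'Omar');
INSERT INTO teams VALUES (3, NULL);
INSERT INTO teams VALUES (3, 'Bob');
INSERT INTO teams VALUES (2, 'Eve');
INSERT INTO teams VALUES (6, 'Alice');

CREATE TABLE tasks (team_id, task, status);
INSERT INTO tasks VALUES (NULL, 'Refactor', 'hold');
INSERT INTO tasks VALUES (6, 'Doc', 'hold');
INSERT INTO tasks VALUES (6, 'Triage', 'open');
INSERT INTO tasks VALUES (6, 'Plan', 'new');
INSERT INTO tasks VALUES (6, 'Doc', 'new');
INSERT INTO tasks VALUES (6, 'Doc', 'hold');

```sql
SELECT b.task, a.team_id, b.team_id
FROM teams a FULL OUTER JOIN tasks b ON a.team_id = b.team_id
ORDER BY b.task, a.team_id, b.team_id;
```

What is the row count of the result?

FULL OUTER JOIN keeps every row from both sides; unmatched rows get NULL for the other side's columns.
Matching on a.team_id = b.team_id. A NULL in a compared column never satisfies the condition.
- a[0] team_id=8 → no match; kept with NULLs on the b side.
- a[1] team_id=3 → no match; kept with NULLs on the b side.
- a[2] team_id=6 → 5 match(es) in b → 5 row(s).
- a[3] team_id=3 → no match; kept with NULLs on the b side.
- a[4] team_id=3 → no match; kept with NULLs on the b side.
- a[5] team_id=2 → no match; kept with NULLs on the b side.
- a[6] team_id=6 → 5 match(es) in b → 5 row(s).
- 1 row(s) from b found no a partner → padded with NULL.
Total: 10 matched + 6 padded = 16 rows.

16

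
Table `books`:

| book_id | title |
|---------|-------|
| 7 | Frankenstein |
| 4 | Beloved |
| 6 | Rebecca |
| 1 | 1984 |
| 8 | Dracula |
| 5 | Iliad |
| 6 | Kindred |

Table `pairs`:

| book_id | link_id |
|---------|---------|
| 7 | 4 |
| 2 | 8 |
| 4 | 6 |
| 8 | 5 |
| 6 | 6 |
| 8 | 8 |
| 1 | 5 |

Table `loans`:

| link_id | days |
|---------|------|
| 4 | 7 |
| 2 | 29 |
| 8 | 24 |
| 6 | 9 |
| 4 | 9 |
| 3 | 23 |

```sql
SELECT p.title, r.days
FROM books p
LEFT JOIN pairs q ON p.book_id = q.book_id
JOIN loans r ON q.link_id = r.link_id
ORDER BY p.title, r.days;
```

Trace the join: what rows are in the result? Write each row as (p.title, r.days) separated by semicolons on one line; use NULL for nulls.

Step 1 — p LEFT JOIN q on book_id → 8 row(s).
Then INNER JOIN `loans r` on link_id: keep only rows whose q.link_id appears in r.

(Beloved, 9); (Dracula, 24); (Frankenstein, 7); (Frankenstein, 9); (Kindred, 9); (Rebecca, 9)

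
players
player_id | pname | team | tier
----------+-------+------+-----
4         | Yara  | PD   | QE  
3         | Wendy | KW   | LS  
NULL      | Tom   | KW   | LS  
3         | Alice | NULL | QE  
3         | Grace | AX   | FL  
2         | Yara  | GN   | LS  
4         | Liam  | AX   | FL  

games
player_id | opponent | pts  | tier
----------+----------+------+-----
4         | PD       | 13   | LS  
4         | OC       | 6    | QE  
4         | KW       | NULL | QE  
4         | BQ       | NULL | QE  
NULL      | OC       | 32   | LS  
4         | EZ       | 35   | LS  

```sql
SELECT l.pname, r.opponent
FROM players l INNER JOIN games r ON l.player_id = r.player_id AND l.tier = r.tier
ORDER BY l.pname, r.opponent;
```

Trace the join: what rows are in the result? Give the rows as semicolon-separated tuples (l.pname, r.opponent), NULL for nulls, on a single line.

(Yara, BQ); (Yara, KW); (Yara, OC)

INNER JOIN keeps only pairs where the ON condition holds.
Matching on l.player_id = r.player_id AND l.tier = r.tier. A NULL in a compared column never satisfies the condition.
- l[0] player_id=4, tier=QE → 3 match(es) in r → 3 row(s).
- l[1] player_id=3, tier=LS → no match; dropped.
- l[2] player_id=NULL, tier=LS → no match; dropped.
- l[3] player_id=3, tier=QE → no match; dropped.
- l[4] player_id=3, tier=FL → no match; dropped.
- l[5] player_id=2, tier=LS → no match; dropped.
- l[6] player_id=4, tier=FL → no match; dropped.
After projecting and ordering:
l.pname | r.opponent
Yara | BQ
Yara | KW
Yara | OC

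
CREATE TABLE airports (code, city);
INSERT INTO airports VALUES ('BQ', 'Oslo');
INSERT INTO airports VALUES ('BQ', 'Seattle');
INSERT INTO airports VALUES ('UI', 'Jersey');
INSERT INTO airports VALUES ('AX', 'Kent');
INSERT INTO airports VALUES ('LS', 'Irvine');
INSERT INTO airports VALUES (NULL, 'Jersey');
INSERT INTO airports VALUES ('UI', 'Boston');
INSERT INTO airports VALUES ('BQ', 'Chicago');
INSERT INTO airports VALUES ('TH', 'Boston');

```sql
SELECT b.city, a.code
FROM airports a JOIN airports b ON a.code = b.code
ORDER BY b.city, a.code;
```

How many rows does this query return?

16

INNER JOIN keeps only pairs where the ON condition holds.
Matching on a.code = b.code. A NULL in a compared column never satisfies the condition.
- a row (code=BQ): matches 3 b row(s) → 3 output row(s).
- a row (code=BQ): matches 3 b row(s) → 3 output row(s).
- a row (code=UI): matches 2 b row(s) → 2 output row(s).
- a row (code=AX): matches 1 b row(s) → 1 output row(s).
- a row (code=LS): matches 1 b row(s) → 1 output row(s).
- a row (code=NULL): no match → dropped.
- a row (code=UI): matches 2 b row(s) → 2 output row(s).
- a row (code=BQ): matches 3 b row(s) → 3 output row(s).
- a row (code=TH): matches 1 b row(s) → 1 output row(s).
Total: 16 rows.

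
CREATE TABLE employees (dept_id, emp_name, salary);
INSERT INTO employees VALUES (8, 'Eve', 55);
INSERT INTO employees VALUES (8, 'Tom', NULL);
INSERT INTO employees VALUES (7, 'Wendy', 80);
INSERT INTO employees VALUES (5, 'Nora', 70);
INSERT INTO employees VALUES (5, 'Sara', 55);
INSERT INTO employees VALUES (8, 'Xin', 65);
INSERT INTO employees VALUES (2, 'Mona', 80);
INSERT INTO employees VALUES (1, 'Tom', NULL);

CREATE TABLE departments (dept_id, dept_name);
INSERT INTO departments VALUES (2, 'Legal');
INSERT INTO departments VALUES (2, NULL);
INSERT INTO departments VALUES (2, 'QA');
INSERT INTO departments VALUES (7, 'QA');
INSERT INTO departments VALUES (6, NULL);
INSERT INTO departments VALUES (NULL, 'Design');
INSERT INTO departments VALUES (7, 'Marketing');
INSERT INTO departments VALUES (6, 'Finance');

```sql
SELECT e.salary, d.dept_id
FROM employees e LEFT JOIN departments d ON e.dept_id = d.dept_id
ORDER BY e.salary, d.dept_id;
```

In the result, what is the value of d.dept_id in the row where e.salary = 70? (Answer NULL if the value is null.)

LEFT JOIN keeps every row from `employees`; unmatched rows get NULL for `departments`'s columns.
Matching on e.dept_id = d.dept_id. A NULL in a compared column never satisfies the condition.
- dept_id=8: no d row matches, row kept with d columns NULL.
- dept_id=8: no d row matches, row kept with d columns NULL.
- dept_id=7: 2 matching d row(s), so 2 row(s) emitted.
- dept_id=5: no d row matches, row kept with d columns NULL.
- dept_id=5: no d row matches, row kept with d columns NULL.
- dept_id=8: no d row matches, row kept with d columns NULL.
- dept_id=2: 3 matching d row(s), so 3 row(s) emitted.
- dept_id=1: no d row matches, row kept with d columns NULL.

NULL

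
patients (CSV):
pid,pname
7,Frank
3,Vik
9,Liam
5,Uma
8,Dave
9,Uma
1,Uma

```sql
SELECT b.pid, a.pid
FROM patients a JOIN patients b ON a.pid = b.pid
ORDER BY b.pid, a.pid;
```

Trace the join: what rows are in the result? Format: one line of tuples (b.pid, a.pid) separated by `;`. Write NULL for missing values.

(1, 1); (3, 3); (5, 5); (7, 7); (8, 8); (9, 9); (9, 9); (9, 9); (9, 9)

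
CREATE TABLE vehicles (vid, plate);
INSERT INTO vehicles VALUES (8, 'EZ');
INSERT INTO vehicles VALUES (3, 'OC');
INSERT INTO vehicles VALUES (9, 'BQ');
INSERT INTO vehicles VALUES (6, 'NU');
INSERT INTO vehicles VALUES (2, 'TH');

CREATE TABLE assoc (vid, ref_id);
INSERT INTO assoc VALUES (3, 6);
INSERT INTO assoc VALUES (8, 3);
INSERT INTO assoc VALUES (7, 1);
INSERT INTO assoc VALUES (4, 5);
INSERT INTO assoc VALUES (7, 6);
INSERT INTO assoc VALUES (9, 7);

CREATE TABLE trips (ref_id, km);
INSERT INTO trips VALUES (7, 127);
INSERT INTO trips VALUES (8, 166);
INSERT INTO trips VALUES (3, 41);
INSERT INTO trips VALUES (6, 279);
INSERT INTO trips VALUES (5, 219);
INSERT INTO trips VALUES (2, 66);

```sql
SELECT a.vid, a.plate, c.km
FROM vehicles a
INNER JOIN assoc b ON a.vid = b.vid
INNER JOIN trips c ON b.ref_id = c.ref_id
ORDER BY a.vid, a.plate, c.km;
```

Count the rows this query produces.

Joins associate left-to-right: vehicles INNER JOIN assoc on vid gives 3 intermediate row(s).
Then INNER JOIN `trips c` on ref_id: keep only rows whose b.ref_id appears in c.
Result: 3 row(s).

3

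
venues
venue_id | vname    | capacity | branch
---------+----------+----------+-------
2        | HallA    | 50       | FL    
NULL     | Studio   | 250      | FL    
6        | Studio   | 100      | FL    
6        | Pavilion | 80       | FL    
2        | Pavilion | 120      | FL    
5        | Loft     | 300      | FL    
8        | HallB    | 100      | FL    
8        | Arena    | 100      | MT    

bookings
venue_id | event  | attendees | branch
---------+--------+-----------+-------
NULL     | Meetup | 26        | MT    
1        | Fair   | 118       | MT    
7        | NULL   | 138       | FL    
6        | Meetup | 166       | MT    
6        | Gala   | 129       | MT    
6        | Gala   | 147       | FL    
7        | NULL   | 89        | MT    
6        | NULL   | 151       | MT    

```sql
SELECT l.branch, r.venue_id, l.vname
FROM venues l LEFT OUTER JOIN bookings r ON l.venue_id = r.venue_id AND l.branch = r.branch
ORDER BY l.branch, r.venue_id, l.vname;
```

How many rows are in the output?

8

LEFT JOIN keeps every row from `venues`; unmatched rows get NULL for `bookings`'s columns.
Matching on l.venue_id = r.venue_id AND l.branch = r.branch. A NULL in a compared column never satisfies the condition.
Matched pairs: 2; unmatched l rows kept: 6.
Total: 2 matched + 6 padded = 8 rows.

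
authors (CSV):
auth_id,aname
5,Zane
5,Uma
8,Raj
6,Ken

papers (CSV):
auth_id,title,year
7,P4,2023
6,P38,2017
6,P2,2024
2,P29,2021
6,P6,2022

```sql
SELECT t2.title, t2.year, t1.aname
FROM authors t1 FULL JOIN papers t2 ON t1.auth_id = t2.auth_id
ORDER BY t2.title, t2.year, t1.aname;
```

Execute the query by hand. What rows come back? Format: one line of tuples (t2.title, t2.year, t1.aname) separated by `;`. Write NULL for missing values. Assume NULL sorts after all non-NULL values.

FULL OUTER JOIN keeps every row from both sides; unmatched rows get NULL for the other side's columns.
Matching on t1.auth_id = t2.auth_id.
- auth_id=5: no t2 row matches, row kept with t2 columns NULL.
- auth_id=5: no t2 row matches, row kept with t2 columns NULL.
- auth_id=8: no t2 row matches, row kept with t2 columns NULL.
- auth_id=6: 3 matching t2 row(s), so 3 row(s) emitted.
- 2 t2 row(s) had no t1 match → kept, t1 columns NULL.
After projecting and ordering:
t2.title | t2.year | t1.aname
P2 | 2024 | Ken
P29 | 2021 | NULL
P38 | 2017 | Ken
P4 | 2023 | NULL
P6 | 2022 | Ken
NULL | NULL | Raj
NULL | NULL | Uma
NULL | NULL | Zane

(P2, 2024, Ken); (P29, 2021, NULL); (P38, 2017, Ken); (P4, 2023, NULL); (P6, 2022, Ken); (NULL, NULL, Raj); (NULL, NULL, Uma); (NULL, NULL, Zane)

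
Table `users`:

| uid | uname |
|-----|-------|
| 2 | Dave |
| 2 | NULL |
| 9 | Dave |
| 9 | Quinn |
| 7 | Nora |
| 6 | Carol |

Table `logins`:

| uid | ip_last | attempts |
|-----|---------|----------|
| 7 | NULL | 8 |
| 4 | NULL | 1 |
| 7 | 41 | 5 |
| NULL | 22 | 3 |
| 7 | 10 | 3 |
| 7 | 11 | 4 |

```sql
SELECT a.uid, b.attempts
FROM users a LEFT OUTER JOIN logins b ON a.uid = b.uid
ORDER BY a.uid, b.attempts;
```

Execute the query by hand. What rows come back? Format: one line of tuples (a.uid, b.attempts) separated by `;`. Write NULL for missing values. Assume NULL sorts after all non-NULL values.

(2, NULL); (2, NULL); (6, NULL); (7, 3); (7, 4); (7, 5); (7, 8); (9, NULL); (9, NULL)

LEFT JOIN keeps every row from `users`; unmatched rows get NULL for `logins`'s columns.
Matching on a.uid = b.uid. A NULL in a compared column never satisfies the condition.
- uid=2: no b row matches, row kept with b columns NULL.
- uid=2: no b row matches, row kept with b columns NULL.
- uid=9: no b row matches, row kept with b columns NULL.
- uid=9: no b row matches, row kept with b columns NULL.
- uid=7: 4 matching b row(s), so 4 row(s) emitted.
- uid=6: no b row matches, row kept with b columns NULL.
After projecting and ordering:
a.uid | b.attempts
2 | NULL
2 | NULL
6 | NULL
7 | 3
7 | 4
7 | 5
7 | 8
9 | NULL
9 | NULL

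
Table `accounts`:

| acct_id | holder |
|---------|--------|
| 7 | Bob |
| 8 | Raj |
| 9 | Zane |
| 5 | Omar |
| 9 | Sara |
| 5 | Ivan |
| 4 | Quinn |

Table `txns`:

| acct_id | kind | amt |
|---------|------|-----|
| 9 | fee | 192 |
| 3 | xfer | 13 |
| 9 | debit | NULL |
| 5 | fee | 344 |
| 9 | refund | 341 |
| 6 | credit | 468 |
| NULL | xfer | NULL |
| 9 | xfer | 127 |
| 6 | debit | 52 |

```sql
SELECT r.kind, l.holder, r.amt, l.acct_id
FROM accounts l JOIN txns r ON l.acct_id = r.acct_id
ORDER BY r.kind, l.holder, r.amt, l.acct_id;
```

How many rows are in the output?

10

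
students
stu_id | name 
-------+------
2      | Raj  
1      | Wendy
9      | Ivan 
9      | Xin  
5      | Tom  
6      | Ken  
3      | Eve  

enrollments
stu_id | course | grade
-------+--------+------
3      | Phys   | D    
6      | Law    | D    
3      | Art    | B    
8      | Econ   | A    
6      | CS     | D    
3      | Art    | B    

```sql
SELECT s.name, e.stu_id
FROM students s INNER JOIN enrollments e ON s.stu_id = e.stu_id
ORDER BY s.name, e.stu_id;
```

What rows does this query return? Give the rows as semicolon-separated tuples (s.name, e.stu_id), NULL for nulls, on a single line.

(Eve, 3); (Eve, 3); (Eve, 3); (Ken, 6); (Ken, 6)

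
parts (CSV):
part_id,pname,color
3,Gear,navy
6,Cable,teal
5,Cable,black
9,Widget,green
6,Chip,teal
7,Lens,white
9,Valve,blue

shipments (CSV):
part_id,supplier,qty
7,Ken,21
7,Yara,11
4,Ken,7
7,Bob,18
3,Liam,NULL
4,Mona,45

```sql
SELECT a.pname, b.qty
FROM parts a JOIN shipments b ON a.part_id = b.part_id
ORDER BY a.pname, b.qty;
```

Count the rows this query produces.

INNER JOIN keeps only pairs where the ON condition holds.
Matching on a.part_id = b.part_id.
Matched pairs: 4.
Total: 4 rows.

4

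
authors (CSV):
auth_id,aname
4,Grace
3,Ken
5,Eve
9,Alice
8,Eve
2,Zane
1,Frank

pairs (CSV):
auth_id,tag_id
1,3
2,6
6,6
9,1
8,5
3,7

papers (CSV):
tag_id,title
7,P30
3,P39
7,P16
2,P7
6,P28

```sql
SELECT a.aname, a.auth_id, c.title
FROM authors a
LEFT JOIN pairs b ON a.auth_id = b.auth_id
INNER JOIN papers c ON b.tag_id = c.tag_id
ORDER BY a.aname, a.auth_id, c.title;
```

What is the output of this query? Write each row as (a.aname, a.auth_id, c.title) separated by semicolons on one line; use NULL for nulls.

(Frank, 1, P39); (Ken, 3, P16); (Ken, 3, P30); (Zane, 2, P28)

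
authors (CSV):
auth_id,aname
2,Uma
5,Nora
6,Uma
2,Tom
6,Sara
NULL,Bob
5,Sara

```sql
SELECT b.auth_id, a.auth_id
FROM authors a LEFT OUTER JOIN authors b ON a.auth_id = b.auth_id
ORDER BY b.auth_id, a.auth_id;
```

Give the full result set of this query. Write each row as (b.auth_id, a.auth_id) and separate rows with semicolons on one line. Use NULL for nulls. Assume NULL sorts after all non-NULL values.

LEFT JOIN keeps every row from `authors a`; unmatched rows get NULL for `authors b`'s columns.
Matching on a.auth_id = b.auth_id. A NULL in a compared column never satisfies the condition.
Matched pairs: 12; unmatched a rows kept: 1.

(2, 2); (2, 2); (2, 2); (2, 2); (5, 5); (5, 5); (5, 5); (5, 5); (6, 6); (6, 6); (6, 6); (6, 6); (NULL, NULL)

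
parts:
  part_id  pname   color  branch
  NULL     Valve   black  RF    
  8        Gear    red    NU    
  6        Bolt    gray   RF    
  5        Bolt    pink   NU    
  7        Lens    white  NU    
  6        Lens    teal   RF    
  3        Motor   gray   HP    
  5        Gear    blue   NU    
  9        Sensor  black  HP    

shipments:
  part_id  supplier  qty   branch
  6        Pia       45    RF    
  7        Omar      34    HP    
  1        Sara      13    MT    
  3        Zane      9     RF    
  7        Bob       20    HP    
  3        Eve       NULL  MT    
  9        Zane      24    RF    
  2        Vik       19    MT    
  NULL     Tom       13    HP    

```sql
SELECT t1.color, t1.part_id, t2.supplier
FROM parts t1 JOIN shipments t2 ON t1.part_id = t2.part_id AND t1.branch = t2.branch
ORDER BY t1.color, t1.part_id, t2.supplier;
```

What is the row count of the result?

INNER JOIN keeps only pairs where the ON condition holds.
Matching on t1.part_id = t2.part_id AND t1.branch = t2.branch. A NULL in a compared column never satisfies the condition.
Matched pairs: 2.
Total: 2 rows.

2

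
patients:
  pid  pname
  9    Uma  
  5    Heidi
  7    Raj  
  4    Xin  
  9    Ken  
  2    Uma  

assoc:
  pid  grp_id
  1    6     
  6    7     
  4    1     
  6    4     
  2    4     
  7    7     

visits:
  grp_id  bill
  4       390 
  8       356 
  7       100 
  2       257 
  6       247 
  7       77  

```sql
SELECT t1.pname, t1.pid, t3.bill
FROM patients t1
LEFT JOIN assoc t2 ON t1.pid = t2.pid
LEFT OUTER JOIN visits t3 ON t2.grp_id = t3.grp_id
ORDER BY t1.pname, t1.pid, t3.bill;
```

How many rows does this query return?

Evaluate left to right. First `patients t1 LEFT JOIN assoc t2` on pid: 6 row(s).
Then LEFT JOIN `visits t3` on grp_id: each of those 6 rows is kept; rows whose t2.grp_id has no match in t3 get NULL for t3's columns.
Result: 7 row(s).

7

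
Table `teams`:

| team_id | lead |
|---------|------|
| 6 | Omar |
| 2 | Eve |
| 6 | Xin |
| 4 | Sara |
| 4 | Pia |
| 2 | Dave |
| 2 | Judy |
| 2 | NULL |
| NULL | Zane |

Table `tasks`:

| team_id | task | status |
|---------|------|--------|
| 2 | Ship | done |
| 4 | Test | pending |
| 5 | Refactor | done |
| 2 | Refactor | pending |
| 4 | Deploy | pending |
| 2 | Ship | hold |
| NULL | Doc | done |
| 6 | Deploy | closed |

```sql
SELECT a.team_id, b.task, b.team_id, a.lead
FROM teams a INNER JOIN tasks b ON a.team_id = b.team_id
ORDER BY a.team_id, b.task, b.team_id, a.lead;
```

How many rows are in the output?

INNER JOIN keeps only pairs where the ON condition holds.
Matching on a.team_id = b.team_id. A NULL in a compared column never satisfies the condition.
Matched pairs: 18.
Total: 18 rows.

18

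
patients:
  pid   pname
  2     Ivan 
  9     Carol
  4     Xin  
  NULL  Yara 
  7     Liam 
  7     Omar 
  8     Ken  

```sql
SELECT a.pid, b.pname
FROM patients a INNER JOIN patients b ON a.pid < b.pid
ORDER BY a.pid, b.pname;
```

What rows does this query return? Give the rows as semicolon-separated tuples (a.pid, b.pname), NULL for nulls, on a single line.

INNER JOIN keeps only pairs where the ON condition holds.
Matching on a.pid < b.pid. A NULL in a compared column never satisfies the condition.
Matched pairs: 14.

(2, Carol); (2, Ken); (2, Liam); (2, Omar); (2, Xin); (4, Carol); (4, Ken); (4, Liam); (4, Omar); (7, Carol); (7, Carol); (7, Ken); (7, Ken); (8, Carol)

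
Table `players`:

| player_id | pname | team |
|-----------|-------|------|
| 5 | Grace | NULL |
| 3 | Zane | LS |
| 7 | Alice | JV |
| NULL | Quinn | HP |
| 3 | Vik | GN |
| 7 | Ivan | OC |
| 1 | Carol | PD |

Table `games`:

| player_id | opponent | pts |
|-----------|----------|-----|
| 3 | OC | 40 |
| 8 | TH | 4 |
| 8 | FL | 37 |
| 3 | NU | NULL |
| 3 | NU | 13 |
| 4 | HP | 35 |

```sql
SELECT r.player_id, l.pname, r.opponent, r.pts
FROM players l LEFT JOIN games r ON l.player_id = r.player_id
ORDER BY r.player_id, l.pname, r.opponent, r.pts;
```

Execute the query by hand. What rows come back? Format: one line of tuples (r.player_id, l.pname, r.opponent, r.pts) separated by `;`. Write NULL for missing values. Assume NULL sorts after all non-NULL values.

(3, Vik, NU, 13); (3, Vik, NU, NULL); (3, Vik, OC, 40); (3, Zane, NU, 13); (3, Zane, NU, NULL); (3, Zane, OC, 40); (NULL, Alice, NULL, NULL); (NULL, Carol, NULL, NULL); (NULL, Grace, NULL, NULL); (NULL, Ivan, NULL, NULL); (NULL, Quinn, NULL, NULL)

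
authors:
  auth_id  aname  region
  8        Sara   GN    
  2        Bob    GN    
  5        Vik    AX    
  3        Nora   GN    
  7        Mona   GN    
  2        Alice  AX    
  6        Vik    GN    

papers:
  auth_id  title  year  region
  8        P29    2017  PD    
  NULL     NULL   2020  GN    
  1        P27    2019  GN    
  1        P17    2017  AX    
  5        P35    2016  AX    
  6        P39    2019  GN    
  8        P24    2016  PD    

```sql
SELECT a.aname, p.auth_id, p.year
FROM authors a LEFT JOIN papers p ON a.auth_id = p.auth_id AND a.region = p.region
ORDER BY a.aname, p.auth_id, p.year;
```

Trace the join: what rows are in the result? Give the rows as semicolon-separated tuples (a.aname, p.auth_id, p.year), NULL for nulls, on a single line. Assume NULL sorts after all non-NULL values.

LEFT JOIN keeps every row from `authors`; unmatched rows get NULL for `papers`'s columns.
Matching on a.auth_id = p.auth_id AND a.region = p.region. A NULL in a compared column never satisfies the condition.
Matched pairs: 2; unmatched a rows kept: 5.

(Alice, NULL, NULL); (Bob, NULL, NULL); (Mona, NULL, NULL); (Nora, NULL, NULL); (Sara, NULL, NULL); (Vik, 5, 2016); (Vik, 6, 2019)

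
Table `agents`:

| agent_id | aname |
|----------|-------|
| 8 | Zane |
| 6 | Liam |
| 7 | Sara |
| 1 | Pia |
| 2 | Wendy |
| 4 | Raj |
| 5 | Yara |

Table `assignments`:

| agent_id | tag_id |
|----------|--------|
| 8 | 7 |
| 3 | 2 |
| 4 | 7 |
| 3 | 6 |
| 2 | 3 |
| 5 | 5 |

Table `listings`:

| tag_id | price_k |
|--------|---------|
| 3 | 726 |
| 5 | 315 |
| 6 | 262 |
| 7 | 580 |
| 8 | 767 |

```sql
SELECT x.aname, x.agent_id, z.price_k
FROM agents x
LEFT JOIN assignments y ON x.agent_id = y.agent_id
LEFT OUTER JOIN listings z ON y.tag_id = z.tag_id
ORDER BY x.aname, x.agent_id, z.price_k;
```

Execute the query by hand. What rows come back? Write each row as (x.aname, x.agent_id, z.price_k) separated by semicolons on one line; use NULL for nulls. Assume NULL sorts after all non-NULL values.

(Liam, 6, NULL); (Pia, 1, NULL); (Raj, 4, 580); (Sara, 7, NULL); (Wendy, 2, 726); (Yara, 5, 315); (Zane, 8, 580)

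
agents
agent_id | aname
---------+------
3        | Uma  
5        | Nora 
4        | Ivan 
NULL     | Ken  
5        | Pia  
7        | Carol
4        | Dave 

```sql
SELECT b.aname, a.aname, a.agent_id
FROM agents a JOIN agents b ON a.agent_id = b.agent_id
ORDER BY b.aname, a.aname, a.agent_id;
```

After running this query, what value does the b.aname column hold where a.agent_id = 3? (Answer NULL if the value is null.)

INNER JOIN keeps only pairs where the ON condition holds.
Matching on a.agent_id = b.agent_id. A NULL in a compared column never satisfies the condition.
Matched pairs: 10.

Uma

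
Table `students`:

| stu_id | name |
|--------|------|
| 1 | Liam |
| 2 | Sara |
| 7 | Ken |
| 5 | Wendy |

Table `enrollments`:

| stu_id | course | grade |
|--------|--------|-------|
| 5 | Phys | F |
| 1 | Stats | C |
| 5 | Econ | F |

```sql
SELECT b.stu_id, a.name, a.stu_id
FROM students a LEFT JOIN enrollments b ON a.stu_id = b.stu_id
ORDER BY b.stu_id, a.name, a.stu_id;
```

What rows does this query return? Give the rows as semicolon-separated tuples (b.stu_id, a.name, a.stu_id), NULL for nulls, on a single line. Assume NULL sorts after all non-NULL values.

(1, Liam, 1); (5, Wendy, 5); (5, Wendy, 5); (NULL, Ken, 7); (NULL, Sara, 2)

LEFT JOIN keeps every row from `students`; unmatched rows get NULL for `enrollments`'s columns.
Matching on a.stu_id = b.stu_id.
- a (stu_id=1) pairs with 1 row(s) of b.
- a (stu_id=2) has no partner → padded with NULL.
- a (stu_id=7) has no partner → padded with NULL.
- a (stu_id=5) pairs with 2 row(s) of b.
After projecting and ordering:
b.stu_id | a.name | a.stu_id
1 | Liam | 1
5 | Wendy | 5
5 | Wendy | 5
NULL | Ken | 7
NULL | Sara | 2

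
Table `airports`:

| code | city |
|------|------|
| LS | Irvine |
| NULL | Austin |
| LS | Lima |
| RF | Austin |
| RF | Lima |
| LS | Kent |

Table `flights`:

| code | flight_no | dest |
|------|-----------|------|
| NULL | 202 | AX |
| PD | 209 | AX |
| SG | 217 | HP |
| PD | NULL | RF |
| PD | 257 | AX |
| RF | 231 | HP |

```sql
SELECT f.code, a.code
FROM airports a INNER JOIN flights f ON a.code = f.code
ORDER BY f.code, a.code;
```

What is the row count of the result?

2

INNER JOIN keeps only pairs where the ON condition holds.
Matching on a.code = f.code. A NULL in a compared column never satisfies the condition.
Matched pairs: 2.
Total: 2 rows.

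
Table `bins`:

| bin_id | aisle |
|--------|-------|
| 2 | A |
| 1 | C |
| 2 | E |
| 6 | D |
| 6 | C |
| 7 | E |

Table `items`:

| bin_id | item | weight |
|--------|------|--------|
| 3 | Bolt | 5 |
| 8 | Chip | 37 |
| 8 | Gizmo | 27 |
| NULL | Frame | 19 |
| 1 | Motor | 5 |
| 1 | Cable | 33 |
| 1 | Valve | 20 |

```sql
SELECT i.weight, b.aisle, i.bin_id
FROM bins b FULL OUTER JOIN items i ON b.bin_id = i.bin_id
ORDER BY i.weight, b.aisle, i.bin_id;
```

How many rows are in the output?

12

FULL OUTER JOIN keeps every row from both sides; unmatched rows get NULL for the other side's columns.
Matching on b.bin_id = i.bin_id. A NULL in a compared column never satisfies the condition.
- b (bin_id=2) has no partner → padded with NULL.
- b (bin_id=1) pairs with 3 row(s) of i.
- b (bin_id=2) has no partner → padded with NULL.
- b (bin_id=6) has no partner → padded with NULL.
- b (bin_id=6) has no partner → padded with NULL.
- b (bin_id=7) has no partner → padded with NULL.
- 4 row(s) from i found no b partner → padded with NULL.
Total: 3 matched + 9 padded = 12 rows.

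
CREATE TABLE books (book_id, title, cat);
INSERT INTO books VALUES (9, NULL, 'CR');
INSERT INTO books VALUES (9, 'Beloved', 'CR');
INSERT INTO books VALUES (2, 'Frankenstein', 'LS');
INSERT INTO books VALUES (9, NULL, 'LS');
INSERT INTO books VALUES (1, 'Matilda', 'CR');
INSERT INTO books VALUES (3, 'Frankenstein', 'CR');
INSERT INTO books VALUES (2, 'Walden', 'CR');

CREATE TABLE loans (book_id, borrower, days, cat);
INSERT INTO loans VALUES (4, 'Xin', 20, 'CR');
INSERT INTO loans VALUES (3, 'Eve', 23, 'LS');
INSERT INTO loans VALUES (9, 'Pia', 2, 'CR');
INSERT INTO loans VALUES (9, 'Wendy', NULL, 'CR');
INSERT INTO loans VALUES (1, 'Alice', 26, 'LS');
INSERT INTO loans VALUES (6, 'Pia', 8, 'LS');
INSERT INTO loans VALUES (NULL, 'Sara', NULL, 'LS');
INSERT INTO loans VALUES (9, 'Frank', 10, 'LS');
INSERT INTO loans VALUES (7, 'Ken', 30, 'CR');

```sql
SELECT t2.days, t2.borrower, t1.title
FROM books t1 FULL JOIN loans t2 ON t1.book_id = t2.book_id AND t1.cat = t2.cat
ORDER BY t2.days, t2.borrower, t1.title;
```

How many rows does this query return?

15

FULL OUTER JOIN keeps every row from both sides; unmatched rows get NULL for the other side's columns.
Matching on t1.book_id = t2.book_id AND t1.cat = t2.cat. A NULL in a compared column never satisfies the condition.
- book_id=9, cat=CR: 2 matching t2 row(s), so 2 row(s) emitted.
- book_id=9, cat=CR: 2 matching t2 row(s), so 2 row(s) emitted.
- book_id=2, cat=LS: no t2 row matches, row kept with t2 columns NULL.
- book_id=9, cat=LS: 1 matching t2 row(s), so 1 row(s) emitted.
- book_id=1, cat=CR: no t2 row matches, row kept with t2 columns NULL.
- book_id=3, cat=CR: no t2 row matches, row kept with t2 columns NULL.
- book_id=2, cat=CR: no t2 row matches, row kept with t2 columns NULL.
- 6 row(s) from t2 found no t1 partner → padded with NULL.
Total: 5 matched + 10 padded = 15 rows.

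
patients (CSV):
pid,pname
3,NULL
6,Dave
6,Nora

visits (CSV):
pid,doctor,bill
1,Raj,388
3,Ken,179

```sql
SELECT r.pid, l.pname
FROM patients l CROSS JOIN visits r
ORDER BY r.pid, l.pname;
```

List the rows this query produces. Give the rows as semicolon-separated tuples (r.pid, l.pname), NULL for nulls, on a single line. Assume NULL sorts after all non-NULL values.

(1, Dave); (1, Nora); (1, NULL); (3, Dave); (3, Nora); (3, NULL)

CROSS JOIN pairs every row of `patients` with every row of `visits`: 3 × 2 = 6 rows.
After projecting and ordering:
r.pid | l.pname
1 | Dave
1 | Nora
1 | NULL
3 | Dave
3 | Nora
3 | NULL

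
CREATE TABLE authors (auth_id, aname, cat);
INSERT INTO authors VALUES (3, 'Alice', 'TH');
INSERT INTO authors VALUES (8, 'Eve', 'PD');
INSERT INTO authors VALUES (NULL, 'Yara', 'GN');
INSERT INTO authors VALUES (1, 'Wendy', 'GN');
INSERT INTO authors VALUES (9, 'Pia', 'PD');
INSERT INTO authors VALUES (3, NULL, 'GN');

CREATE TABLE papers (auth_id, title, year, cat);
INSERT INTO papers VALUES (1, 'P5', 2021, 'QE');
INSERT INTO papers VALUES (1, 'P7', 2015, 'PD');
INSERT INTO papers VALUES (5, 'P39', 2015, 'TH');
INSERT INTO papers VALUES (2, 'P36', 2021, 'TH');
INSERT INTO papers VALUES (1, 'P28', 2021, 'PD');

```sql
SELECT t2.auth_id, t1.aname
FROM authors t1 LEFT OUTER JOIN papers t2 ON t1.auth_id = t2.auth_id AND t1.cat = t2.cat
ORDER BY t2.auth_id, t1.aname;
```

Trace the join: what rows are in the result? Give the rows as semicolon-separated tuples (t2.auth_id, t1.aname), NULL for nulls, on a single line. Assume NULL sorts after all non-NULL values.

LEFT JOIN keeps every row from `authors`; unmatched rows get NULL for `papers`'s columns.
Matching on t1.auth_id = t2.auth_id AND t1.cat = t2.cat. A NULL in a compared column never satisfies the condition.
- t1 (auth_id=3, cat=TH) has no partner → padded with NULL.
- t1 (auth_id=8, cat=PD) has no partner → padded with NULL.
- t1 (auth_id=NULL, cat=GN) has no partner → padded with NULL.
- t1 (auth_id=1, cat=GN) has no partner → padded with NULL.
- t1 (auth_id=9, cat=PD) has no partner → padded with NULL.
- t1 (auth_id=3, cat=GN) has no partner → padded with NULL.
After projecting and ordering:
t2.auth_id | t1.aname
NULL | Alice
NULL | Eve
NULL | Pia
NULL | Wendy
NULL | Yara
NULL | NULL

(NULL, Alice); (NULL, Eve); (NULL, Pia); (NULL, Wendy); (NULL, Yara); (NULL, NULL)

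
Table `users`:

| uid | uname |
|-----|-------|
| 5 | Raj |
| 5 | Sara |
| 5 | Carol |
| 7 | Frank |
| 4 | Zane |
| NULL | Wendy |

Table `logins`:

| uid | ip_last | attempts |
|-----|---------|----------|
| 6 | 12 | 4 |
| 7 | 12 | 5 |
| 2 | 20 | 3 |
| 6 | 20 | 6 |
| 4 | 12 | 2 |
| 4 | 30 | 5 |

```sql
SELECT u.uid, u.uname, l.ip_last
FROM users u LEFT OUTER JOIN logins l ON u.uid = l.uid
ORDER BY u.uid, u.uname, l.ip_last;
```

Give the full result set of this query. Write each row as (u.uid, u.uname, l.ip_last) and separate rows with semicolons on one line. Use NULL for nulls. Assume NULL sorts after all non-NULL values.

LEFT JOIN keeps every row from `users`; unmatched rows get NULL for `logins`'s columns.
Matching on u.uid = l.uid. A NULL in a compared column never satisfies the condition.
- u (uid=5) has no partner → padded with NULL.
- u (uid=5) has no partner → padded with NULL.
- u (uid=5) has no partner → padded with NULL.
- u (uid=7) pairs with 1 row(s) of l.
- u (uid=4) pairs with 2 row(s) of l.
- u (uid=NULL) has no partner → padded with NULL.
After projecting and ordering:
u.uid | u.uname | l.ip_last
4 | Zane | 12
4 | Zane | 30
5 | Carol | NULL
5 | Raj | NULL
5 | Sara | NULL
7 | Frank | 12
NULL | Wendy | NULL

(4, Zane, 12); (4, Zane, 30); (5, Carol, NULL); (5, Raj, NULL); (5, Sara, NULL); (7, Frank, 12); (NULL, Wendy, NULL)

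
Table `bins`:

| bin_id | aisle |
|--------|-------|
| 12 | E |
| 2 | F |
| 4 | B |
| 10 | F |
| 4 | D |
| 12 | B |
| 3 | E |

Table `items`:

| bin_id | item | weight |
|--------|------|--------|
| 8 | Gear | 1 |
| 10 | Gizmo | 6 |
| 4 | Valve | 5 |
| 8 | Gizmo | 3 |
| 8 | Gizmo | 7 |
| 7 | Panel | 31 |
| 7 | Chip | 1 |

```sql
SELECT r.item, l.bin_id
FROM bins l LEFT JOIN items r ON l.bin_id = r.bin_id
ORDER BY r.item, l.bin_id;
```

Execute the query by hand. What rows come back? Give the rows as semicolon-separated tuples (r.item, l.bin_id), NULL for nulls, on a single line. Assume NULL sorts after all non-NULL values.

(Gizmo, 10); (Valve, 4); (Valve, 4); (NULL, 2); (NULL, 3); (NULL, 12); (NULL, 12)

LEFT JOIN keeps every row from `bins`; unmatched rows get NULL for `items`'s columns.
Matching on l.bin_id = r.bin_id.
Matched pairs: 3; unmatched l rows kept: 4.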